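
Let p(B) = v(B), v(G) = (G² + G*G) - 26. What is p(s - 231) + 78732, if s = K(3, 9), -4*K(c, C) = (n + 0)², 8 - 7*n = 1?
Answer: 1485273/8 ≈ 1.8566e+5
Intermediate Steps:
n = 1 (n = 8/7 - ⅐*1 = 8/7 - ⅐ = 1)
K(c, C) = -¼ (K(c, C) = -(1 + 0)²/4 = -¼*1² = -¼*1 = -¼)
s = -¼ ≈ -0.25000
v(G) = -26 + 2*G² (v(G) = (G² + G²) - 26 = 2*G² - 26 = -26 + 2*G²)
p(B) = -26 + 2*B²
p(s - 231) + 78732 = (-26 + 2*(-¼ - 231)²) + 78732 = (-26 + 2*(-925/4)²) + 78732 = (-26 + 2*(855625/16)) + 78732 = (-26 + 855625/8) + 78732 = 855417/8 + 78732 = 1485273/8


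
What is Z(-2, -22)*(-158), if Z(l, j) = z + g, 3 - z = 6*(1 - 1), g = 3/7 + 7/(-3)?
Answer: -3634/21 ≈ -173.05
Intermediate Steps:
g = -40/21 (g = 3*(1/7) + 7*(-1/3) = 3/7 - 7/3 = -40/21 ≈ -1.9048)
z = 3 (z = 3 - 6*(1 - 1) = 3 - 6*0 = 3 - 1*0 = 3 + 0 = 3)
Z(l, j) = 23/21 (Z(l, j) = 3 - 40/21 = 23/21)
Z(-2, -22)*(-158) = (23/21)*(-158) = -3634/21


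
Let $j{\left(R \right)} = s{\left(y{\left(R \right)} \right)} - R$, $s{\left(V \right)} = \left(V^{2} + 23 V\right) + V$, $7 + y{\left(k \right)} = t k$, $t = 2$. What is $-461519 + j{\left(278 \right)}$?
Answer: $-147220$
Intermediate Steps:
$y{\left(k \right)} = -7 + 2 k$
$s{\left(V \right)} = V^{2} + 24 V$
$j{\left(R \right)} = - R + \left(-7 + 2 R\right) \left(17 + 2 R\right)$ ($j{\left(R \right)} = \left(-7 + 2 R\right) \left(24 + \left(-7 + 2 R\right)\right) - R = \left(-7 + 2 R\right) \left(17 + 2 R\right) - R = - R + \left(-7 + 2 R\right) \left(17 + 2 R\right)$)
$-461519 + j{\left(278 \right)} = -461519 + \left(-119 + 4 \cdot 278^{2} + 19 \cdot 278\right) = -461519 + \left(-119 + 4 \cdot 77284 + 5282\right) = -461519 + \left(-119 + 309136 + 5282\right) = -461519 + 314299 = -147220$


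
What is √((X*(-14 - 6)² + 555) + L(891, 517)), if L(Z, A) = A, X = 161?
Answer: 8*√1023 ≈ 255.88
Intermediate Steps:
√((X*(-14 - 6)² + 555) + L(891, 517)) = √((161*(-14 - 6)² + 555) + 517) = √((161*(-20)² + 555) + 517) = √((161*400 + 555) + 517) = √((64400 + 555) + 517) = √(64955 + 517) = √65472 = 8*√1023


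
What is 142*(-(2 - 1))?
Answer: -142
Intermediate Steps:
142*(-(2 - 1)) = 142*(-1*1) = 142*(-1) = -142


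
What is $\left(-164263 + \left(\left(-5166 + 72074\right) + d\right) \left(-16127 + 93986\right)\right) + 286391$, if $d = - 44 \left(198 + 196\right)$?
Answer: $3859748476$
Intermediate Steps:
$d = -17336$ ($d = \left(-44\right) 394 = -17336$)
$\left(-164263 + \left(\left(-5166 + 72074\right) + d\right) \left(-16127 + 93986\right)\right) + 286391 = \left(-164263 + \left(\left(-5166 + 72074\right) - 17336\right) \left(-16127 + 93986\right)\right) + 286391 = \left(-164263 + \left(66908 - 17336\right) 77859\right) + 286391 = \left(-164263 + 49572 \cdot 77859\right) + 286391 = \left(-164263 + 3859626348\right) + 286391 = 3859462085 + 286391 = 3859748476$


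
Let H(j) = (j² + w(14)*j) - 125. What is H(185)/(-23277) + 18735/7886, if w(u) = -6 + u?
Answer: 51836905/61187474 ≈ 0.84718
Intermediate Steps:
H(j) = -125 + j² + 8*j (H(j) = (j² + (-6 + 14)*j) - 125 = (j² + 8*j) - 125 = -125 + j² + 8*j)
H(185)/(-23277) + 18735/7886 = (-125 + 185² + 8*185)/(-23277) + 18735/7886 = (-125 + 34225 + 1480)*(-1/23277) + 18735*(1/7886) = 35580*(-1/23277) + 18735/7886 = -11860/7759 + 18735/7886 = 51836905/61187474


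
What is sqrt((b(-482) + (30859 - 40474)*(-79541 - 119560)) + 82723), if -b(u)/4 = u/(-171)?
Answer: sqrt(6220011748030)/57 ≈ 43754.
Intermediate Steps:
b(u) = 4*u/171 (b(u) = -4*u/(-171) = -4*u*(-1)/171 = -(-4)*u/171 = 4*u/171)
sqrt((b(-482) + (30859 - 40474)*(-79541 - 119560)) + 82723) = sqrt(((4/171)*(-482) + (30859 - 40474)*(-79541 - 119560)) + 82723) = sqrt((-1928/171 - 9615*(-199101)) + 82723) = sqrt((-1928/171 + 1914356115) + 82723) = sqrt(327354893737/171 + 82723) = sqrt(327369039370/171) = sqrt(6220011748030)/57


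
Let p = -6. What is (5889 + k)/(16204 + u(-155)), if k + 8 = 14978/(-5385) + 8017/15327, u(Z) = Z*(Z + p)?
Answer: 161735734078/1132364967435 ≈ 0.14283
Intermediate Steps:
u(Z) = Z*(-6 + Z) (u(Z) = Z*(Z - 6) = Z*(-6 + Z))
k = -282227807/27511965 (k = -8 + (14978/(-5385) + 8017/15327) = -8 + (14978*(-1/5385) + 8017*(1/15327)) = -8 + (-14978/5385 + 8017/15327) = -8 - 62132087/27511965 = -282227807/27511965 ≈ -10.258)
(5889 + k)/(16204 + u(-155)) = (5889 - 282227807/27511965)/(16204 - 155*(-6 - 155)) = 161735734078/(27511965*(16204 - 155*(-161))) = 161735734078/(27511965*(16204 + 24955)) = (161735734078/27511965)/41159 = (161735734078/27511965)*(1/41159) = 161735734078/1132364967435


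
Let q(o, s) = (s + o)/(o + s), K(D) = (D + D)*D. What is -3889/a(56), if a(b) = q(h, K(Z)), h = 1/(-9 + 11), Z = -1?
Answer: -3889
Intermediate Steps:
K(D) = 2*D² (K(D) = (2*D)*D = 2*D²)
h = ½ (h = 1/2 = ½ ≈ 0.50000)
q(o, s) = 1 (q(o, s) = (o + s)/(o + s) = 1)
a(b) = 1
-3889/a(56) = -3889/1 = -3889*1 = -3889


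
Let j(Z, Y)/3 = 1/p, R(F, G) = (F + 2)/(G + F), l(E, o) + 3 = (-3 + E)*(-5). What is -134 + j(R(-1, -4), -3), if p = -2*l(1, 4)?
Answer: -1879/14 ≈ -134.21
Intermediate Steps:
l(E, o) = 12 - 5*E (l(E, o) = -3 + (-3 + E)*(-5) = -3 + (15 - 5*E) = 12 - 5*E)
R(F, G) = (2 + F)/(F + G)
p = -14 (p = -2*(12 - 5*1) = -2*(12 - 5) = -2*7 = -14)
j(Z, Y) = -3/14 (j(Z, Y) = 3/(-14) = 3*(-1/14) = -3/14)
-134 + j(R(-1, -4), -3) = -134 - 3/14 = -1879/14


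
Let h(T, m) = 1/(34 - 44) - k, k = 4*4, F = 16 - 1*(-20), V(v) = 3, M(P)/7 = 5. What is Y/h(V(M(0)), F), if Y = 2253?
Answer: -22530/161 ≈ -139.94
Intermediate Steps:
M(P) = 35 (M(P) = 7*5 = 35)
F = 36 (F = 16 + 20 = 36)
k = 16
h(T, m) = -161/10 (h(T, m) = 1/(34 - 44) - 1*16 = 1/(-10) - 16 = -1/10 - 16 = -161/10)
Y/h(V(M(0)), F) = 2253/(-161/10) = 2253*(-10/161) = -22530/161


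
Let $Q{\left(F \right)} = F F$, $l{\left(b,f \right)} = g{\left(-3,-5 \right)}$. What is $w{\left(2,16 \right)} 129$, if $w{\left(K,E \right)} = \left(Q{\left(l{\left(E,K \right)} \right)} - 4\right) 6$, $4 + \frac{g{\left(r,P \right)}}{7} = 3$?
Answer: $34830$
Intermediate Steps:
$g{\left(r,P \right)} = -7$ ($g{\left(r,P \right)} = -28 + 7 \cdot 3 = -28 + 21 = -7$)
$l{\left(b,f \right)} = -7$
$Q{\left(F \right)} = F^{2}$
$w{\left(K,E \right)} = 270$ ($w{\left(K,E \right)} = \left(\left(-7\right)^{2} - 4\right) 6 = \left(49 - 4\right) 6 = 45 \cdot 6 = 270$)
$w{\left(2,16 \right)} 129 = 270 \cdot 129 = 34830$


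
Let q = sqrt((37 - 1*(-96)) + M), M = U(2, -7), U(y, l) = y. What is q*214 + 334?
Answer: 334 + 642*sqrt(15) ≈ 2820.5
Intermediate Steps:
M = 2
q = 3*sqrt(15) (q = sqrt((37 - 1*(-96)) + 2) = sqrt((37 + 96) + 2) = sqrt(133 + 2) = sqrt(135) = 3*sqrt(15) ≈ 11.619)
q*214 + 334 = (3*sqrt(15))*214 + 334 = 642*sqrt(15) + 334 = 334 + 642*sqrt(15)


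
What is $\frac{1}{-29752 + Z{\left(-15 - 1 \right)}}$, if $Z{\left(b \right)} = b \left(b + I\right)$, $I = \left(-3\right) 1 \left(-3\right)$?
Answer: $- \frac{1}{29640} \approx -3.3738 \cdot 10^{-5}$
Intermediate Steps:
$I = 9$ ($I = \left(-3\right) \left(-3\right) = 9$)
$Z{\left(b \right)} = b \left(9 + b\right)$ ($Z{\left(b \right)} = b \left(b + 9\right) = b \left(9 + b\right)$)
$\frac{1}{-29752 + Z{\left(-15 - 1 \right)}} = \frac{1}{-29752 + \left(-15 - 1\right) \left(9 - 16\right)} = \frac{1}{-29752 - 16 \left(9 - 16\right)} = \frac{1}{-29752 - -112} = \frac{1}{-29752 + 112} = \frac{1}{-29640} = - \frac{1}{29640}$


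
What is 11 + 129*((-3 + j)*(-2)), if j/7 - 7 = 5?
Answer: -20887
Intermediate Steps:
j = 84 (j = 49 + 7*5 = 49 + 35 = 84)
11 + 129*((-3 + j)*(-2)) = 11 + 129*((-3 + 84)*(-2)) = 11 + 129*(81*(-2)) = 11 + 129*(-162) = 11 - 20898 = -20887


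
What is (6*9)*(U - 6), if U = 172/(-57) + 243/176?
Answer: -689517/1672 ≈ -412.39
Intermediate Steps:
U = -16421/10032 (U = 172*(-1/57) + 243*(1/176) = -172/57 + 243/176 = -16421/10032 ≈ -1.6369)
(6*9)*(U - 6) = (6*9)*(-16421/10032 - 6) = 54*(-76613/10032) = -689517/1672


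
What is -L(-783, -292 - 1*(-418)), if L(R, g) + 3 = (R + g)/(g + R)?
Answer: 2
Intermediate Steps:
L(R, g) = -2 (L(R, g) = -3 + (R + g)/(g + R) = -3 + (R + g)/(R + g) = -3 + 1 = -2)
-L(-783, -292 - 1*(-418)) = -1*(-2) = 2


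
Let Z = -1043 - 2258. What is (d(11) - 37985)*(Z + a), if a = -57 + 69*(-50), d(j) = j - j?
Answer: 258601880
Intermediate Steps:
d(j) = 0
Z = -3301
a = -3507 (a = -57 - 3450 = -3507)
(d(11) - 37985)*(Z + a) = (0 - 37985)*(-3301 - 3507) = -37985*(-6808) = 258601880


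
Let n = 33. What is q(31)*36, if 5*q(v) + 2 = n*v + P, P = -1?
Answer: 7344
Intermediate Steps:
q(v) = -3/5 + 33*v/5 (q(v) = -2/5 + (33*v - 1)/5 = -2/5 + (-1 + 33*v)/5 = -2/5 + (-1/5 + 33*v/5) = -3/5 + 33*v/5)
q(31)*36 = (-3/5 + (33/5)*31)*36 = (-3/5 + 1023/5)*36 = 204*36 = 7344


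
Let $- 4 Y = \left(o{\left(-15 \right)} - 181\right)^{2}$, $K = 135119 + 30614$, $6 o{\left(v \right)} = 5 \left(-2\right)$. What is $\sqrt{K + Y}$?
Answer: $\frac{71 \sqrt{281}}{3} \approx 396.73$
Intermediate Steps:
$o{\left(v \right)} = - \frac{5}{3}$ ($o{\left(v \right)} = \frac{5 \left(-2\right)}{6} = \frac{1}{6} \left(-10\right) = - \frac{5}{3}$)
$K = 165733$
$Y = - \frac{75076}{9}$ ($Y = - \frac{\left(- \frac{5}{3} - 181\right)^{2}}{4} = - \frac{\left(- \frac{548}{3}\right)^{2}}{4} = \left(- \frac{1}{4}\right) \frac{300304}{9} = - \frac{75076}{9} \approx -8341.8$)
$\sqrt{K + Y} = \sqrt{165733 - \frac{75076}{9}} = \sqrt{\frac{1416521}{9}} = \frac{71 \sqrt{281}}{3}$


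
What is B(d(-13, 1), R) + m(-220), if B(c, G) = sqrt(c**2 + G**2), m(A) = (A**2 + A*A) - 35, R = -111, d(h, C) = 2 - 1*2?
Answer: 96876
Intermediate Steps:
d(h, C) = 0 (d(h, C) = 2 - 2 = 0)
m(A) = -35 + 2*A**2 (m(A) = (A**2 + A**2) - 35 = 2*A**2 - 35 = -35 + 2*A**2)
B(c, G) = sqrt(G**2 + c**2)
B(d(-13, 1), R) + m(-220) = sqrt((-111)**2 + 0**2) + (-35 + 2*(-220)**2) = sqrt(12321 + 0) + (-35 + 2*48400) = sqrt(12321) + (-35 + 96800) = 111 + 96765 = 96876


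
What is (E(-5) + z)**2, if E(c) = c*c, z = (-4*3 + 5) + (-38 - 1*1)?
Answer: 441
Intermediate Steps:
z = -46 (z = (-12 + 5) + (-38 - 1) = -7 - 39 = -46)
E(c) = c**2
(E(-5) + z)**2 = ((-5)**2 - 46)**2 = (25 - 46)**2 = (-21)**2 = 441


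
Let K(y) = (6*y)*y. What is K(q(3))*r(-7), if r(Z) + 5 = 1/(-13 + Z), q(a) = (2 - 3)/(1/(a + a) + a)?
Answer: -5454/1805 ≈ -3.0216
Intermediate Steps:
q(a) = -1/(a + 1/(2*a)) (q(a) = -1/(1/(2*a) + a) = -1/(a + 1/(2*a)))
K(y) = 6*y**2
r(Z) = -5 + 1/(-13 + Z)
K(q(3))*r(-7) = (6*(-2*3/(1 + 2*3**2))**2)*((66 - 5*(-7))/(-13 - 7)) = (6*(-2*3/(1 + 2*9))**2)*((66 + 35)/(-20)) = (6*(-2*3/(1 + 18))**2)*(-1/20*101) = (6*(-2*3/19)**2)*(-101/20) = (6*(-2*3*1/19)**2)*(-101/20) = (6*(-6/19)**2)*(-101/20) = (6*(36/361))*(-101/20) = (216/361)*(-101/20) = -5454/1805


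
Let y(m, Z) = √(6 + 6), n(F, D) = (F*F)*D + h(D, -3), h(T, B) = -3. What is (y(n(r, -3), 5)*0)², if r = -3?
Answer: 0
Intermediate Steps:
n(F, D) = -3 + D*F² (n(F, D) = (F*F)*D - 3 = F²*D - 3 = D*F² - 3 = -3 + D*F²)
y(m, Z) = 2*√3 (y(m, Z) = √12 = 2*√3)
(y(n(r, -3), 5)*0)² = ((2*√3)*0)² = 0² = 0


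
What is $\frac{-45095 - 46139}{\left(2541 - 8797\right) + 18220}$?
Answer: $- \frac{45617}{5982} \approx -7.6257$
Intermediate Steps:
$\frac{-45095 - 46139}{\left(2541 - 8797\right) + 18220} = - \frac{91234}{\left(2541 - 8797\right) + 18220} = - \frac{91234}{-6256 + 18220} = - \frac{91234}{11964} = \left(-91234\right) \frac{1}{11964} = - \frac{45617}{5982}$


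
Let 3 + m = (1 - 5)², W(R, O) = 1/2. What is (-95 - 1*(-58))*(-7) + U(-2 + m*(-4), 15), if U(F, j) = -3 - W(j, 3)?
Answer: 511/2 ≈ 255.50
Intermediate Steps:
W(R, O) = ½
m = 13 (m = -3 + (1 - 5)² = -3 + (-4)² = -3 + 16 = 13)
U(F, j) = -7/2 (U(F, j) = -3 - 1*½ = -3 - ½ = -7/2)
(-95 - 1*(-58))*(-7) + U(-2 + m*(-4), 15) = (-95 - 1*(-58))*(-7) - 7/2 = (-95 + 58)*(-7) - 7/2 = -37*(-7) - 7/2 = 259 - 7/2 = 511/2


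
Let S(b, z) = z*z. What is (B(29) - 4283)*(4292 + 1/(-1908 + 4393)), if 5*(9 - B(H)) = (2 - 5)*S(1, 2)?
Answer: -227796333318/12425 ≈ -1.8334e+7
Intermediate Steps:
S(b, z) = z²
B(H) = 57/5 (B(H) = 9 - (2 - 5)*2²/5 = 9 - (-3)*4/5 = 9 - ⅕*(-12) = 9 + 12/5 = 57/5)
(B(29) - 4283)*(4292 + 1/(-1908 + 4393)) = (57/5 - 4283)*(4292 + 1/(-1908 + 4393)) = -21358*(4292 + 1/2485)/5 = -21358/5*10665621/2485 = -227796333318/12425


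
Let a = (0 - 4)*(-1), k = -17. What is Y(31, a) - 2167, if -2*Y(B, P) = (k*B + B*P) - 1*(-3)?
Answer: -1967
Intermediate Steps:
a = 4 (a = -4*(-1) = 4)
Y(B, P) = -3/2 + 17*B/2 - B*P/2 (Y(B, P) = -((-17*B + B*P) - 1*(-3))/2 = -((-17*B + B*P) + 3)/2 = -(3 - 17*B + B*P)/2 = -3/2 + 17*B/2 - B*P/2)
Y(31, a) - 2167 = (-3/2 + (17/2)*31 - 1/2*31*4) - 2167 = (-3/2 + 527/2 - 62) - 2167 = 200 - 2167 = -1967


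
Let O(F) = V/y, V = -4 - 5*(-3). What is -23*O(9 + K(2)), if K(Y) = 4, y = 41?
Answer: -253/41 ≈ -6.1707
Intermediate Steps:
V = 11 (V = -4 + 15 = 11)
O(F) = 11/41
-23*O(9 + K(2)) = -23*11/41 = -253/41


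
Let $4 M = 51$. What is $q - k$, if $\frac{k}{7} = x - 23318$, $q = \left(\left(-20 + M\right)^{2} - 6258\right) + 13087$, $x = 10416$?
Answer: $\frac{1555129}{16} \approx 97196.0$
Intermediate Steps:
$M = \frac{51}{4}$ ($M = \frac{1}{4} \cdot 51 = \frac{51}{4} \approx 12.75$)
$q = \frac{110105}{16}$ ($q = \left(\left(-20 + \frac{51}{4}\right)^{2} - 6258\right) + 13087 = \left(\left(- \frac{29}{4}\right)^{2} - 6258\right) + 13087 = \left(\frac{841}{16} - 6258\right) + 13087 = - \frac{99287}{16} + 13087 = \frac{110105}{16} \approx 6881.6$)
$k = -90314$ ($k = 7 \left(10416 - 23318\right) = 7 \left(-12902\right) = -90314$)
$q - k = \frac{110105}{16} - -90314 = \frac{110105}{16} + 90314 = \frac{1555129}{16}$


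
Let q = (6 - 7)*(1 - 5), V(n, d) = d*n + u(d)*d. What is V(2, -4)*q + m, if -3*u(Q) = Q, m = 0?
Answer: -160/3 ≈ -53.333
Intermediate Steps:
u(Q) = -Q/3
V(n, d) = -d²/3 + d*n (V(n, d) = d*n + (-d/3)*d = d*n - d²/3 = -d²/3 + d*n)
q = 4 (q = -1*(-4) = 4)
V(2, -4)*q + m = ((⅓)*(-4)*(-1*(-4) + 3*2))*4 + 0 = ((⅓)*(-4)*(4 + 6))*4 + 0 = ((⅓)*(-4)*10)*4 + 0 = -40/3*4 + 0 = -160/3 + 0 = -160/3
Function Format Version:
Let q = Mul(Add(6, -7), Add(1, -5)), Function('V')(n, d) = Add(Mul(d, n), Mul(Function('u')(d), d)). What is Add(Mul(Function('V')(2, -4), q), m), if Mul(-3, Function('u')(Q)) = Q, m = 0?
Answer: Rational(-160, 3) ≈ -53.333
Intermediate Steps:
Function('u')(Q) = Mul(Rational(-1, 3), Q)
Function('V')(n, d) = Add(Mul(Rational(-1, 3), Pow(d, 2)), Mul(d, n)) (Function('V')(n, d) = Add(Mul(d, n), Mul(Mul(Rational(-1, 3), d), d)) = Add(Mul(d, n), Mul(Rational(-1, 3), Pow(d, 2))) = Add(Mul(Rational(-1, 3), Pow(d, 2)), Mul(d, n)))
q = 4 (q = Mul(-1, -4) = 4)
Add(Mul(Function('V')(2, -4), q), m) = Add(Mul(Mul(Rational(1, 3), -4, Add(Mul(-1, -4), Mul(3, 2))), 4), 0) = Add(Mul(Mul(Rational(1, 3), -4, Add(4, 6)), 4), 0) = Add(Mul(Mul(Rational(1, 3), -4, 10), 4), 0) = Add(Mul(Rational(-40, 3), 4), 0) = Add(Rational(-160, 3), 0) = Rational(-160, 3)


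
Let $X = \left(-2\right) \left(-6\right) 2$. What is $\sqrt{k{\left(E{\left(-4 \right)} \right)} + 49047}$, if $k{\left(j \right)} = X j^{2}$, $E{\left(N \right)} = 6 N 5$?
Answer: $\sqrt{394647} \approx 628.21$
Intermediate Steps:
$E{\left(N \right)} = 30 N$
$X = 24$ ($X = 12 \cdot 2 = 24$)
$k{\left(j \right)} = 24 j^{2}$
$\sqrt{k{\left(E{\left(-4 \right)} \right)} + 49047} = \sqrt{24 \left(30 \left(-4\right)\right)^{2} + 49047} = \sqrt{24 \left(-120\right)^{2} + 49047} = \sqrt{24 \cdot 14400 + 49047} = \sqrt{345600 + 49047} = \sqrt{394647}$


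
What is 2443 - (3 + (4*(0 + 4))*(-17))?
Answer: 2712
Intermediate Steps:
2443 - (3 + (4*(0 + 4))*(-17)) = 2443 - (3 + (4*4)*(-17)) = 2443 - (3 + 16*(-17)) = 2443 - (3 - 272) = 2443 - 1*(-269) = 2443 + 269 = 2712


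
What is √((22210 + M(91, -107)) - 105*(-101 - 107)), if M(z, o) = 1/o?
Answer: √504328343/107 ≈ 209.88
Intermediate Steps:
√((22210 + M(91, -107)) - 105*(-101 - 107)) = √((22210 + 1/(-107)) - 105*(-101 - 107)) = √((22210 - 1/107) - 105*(-208)) = √(2376469/107 + 21840) = √(4713349/107) = √504328343/107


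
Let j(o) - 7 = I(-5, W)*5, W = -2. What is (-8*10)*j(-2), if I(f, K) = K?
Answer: 240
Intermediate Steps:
j(o) = -3 (j(o) = 7 - 2*5 = 7 - 10 = -3)
(-8*10)*j(-2) = -8*10*(-3) = -80*(-3) = 240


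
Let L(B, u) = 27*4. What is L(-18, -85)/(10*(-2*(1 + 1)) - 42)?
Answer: -54/41 ≈ -1.3171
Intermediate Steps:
L(B, u) = 108
L(-18, -85)/(10*(-2*(1 + 1)) - 42) = 108/(10*(-2*(1 + 1)) - 42) = 108/(10*(-2*2) - 42) = 108/(10*(-4) - 42) = 108/(-40 - 42) = 108/(-82) = 108*(-1/82) = -54/41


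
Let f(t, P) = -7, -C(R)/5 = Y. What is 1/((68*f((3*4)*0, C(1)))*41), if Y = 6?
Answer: -1/19516 ≈ -5.1240e-5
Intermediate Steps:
C(R) = -30 (C(R) = -5*6 = -30)
1/((68*f((3*4)*0, C(1)))*41) = 1/((68*(-7))*41) = 1/(-476*41) = 1/(-19516) = -1/19516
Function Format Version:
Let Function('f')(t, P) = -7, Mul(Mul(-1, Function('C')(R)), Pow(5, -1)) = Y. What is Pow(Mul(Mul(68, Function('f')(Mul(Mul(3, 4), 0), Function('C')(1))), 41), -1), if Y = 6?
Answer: Rational(-1, 19516) ≈ -5.1240e-5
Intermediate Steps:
Function('C')(R) = -30 (Function('C')(R) = Mul(-5, 6) = -30)
Pow(Mul(Mul(68, Function('f')(Mul(Mul(3, 4), 0), Function('C')(1))), 41), -1) = Pow(Mul(Mul(68, -7), 41), -1) = Pow(Mul(-476, 41), -1) = Pow(-19516, -1) = Rational(-1, 19516)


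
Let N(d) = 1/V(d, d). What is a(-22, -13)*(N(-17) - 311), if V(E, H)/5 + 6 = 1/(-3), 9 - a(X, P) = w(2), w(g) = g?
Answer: -206836/95 ≈ -2177.2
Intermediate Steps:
a(X, P) = 7 (a(X, P) = 9 - 1*2 = 9 - 2 = 7)
V(E, H) = -95/3 (V(E, H) = -30 + 5/(-3) = -30 + 5*(-⅓) = -30 - 5/3 = -95/3)
N(d) = -3/95 (N(d) = 1/(-95/3) = -3/95)
a(-22, -13)*(N(-17) - 311) = 7*(-3/95 - 311) = 7*(-29548/95) = -206836/95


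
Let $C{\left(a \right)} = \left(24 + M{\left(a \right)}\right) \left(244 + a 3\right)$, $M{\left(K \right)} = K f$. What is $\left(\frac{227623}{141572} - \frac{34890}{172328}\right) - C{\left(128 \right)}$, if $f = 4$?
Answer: $- \frac{513258148183329}{1524801226} \approx -3.3661 \cdot 10^{5}$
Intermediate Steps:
$M{\left(K \right)} = 4 K$ ($M{\left(K \right)} = K 4 = 4 K$)
$C{\left(a \right)} = \left(24 + 4 a\right) \left(244 + 3 a\right)$ ($C{\left(a \right)} = \left(24 + 4 a\right) \left(244 + a 3\right) = \left(24 + 4 a\right) \left(244 + 3 a\right)$)
$\left(\frac{227623}{141572} - \frac{34890}{172328}\right) - C{\left(128 \right)} = \left(\frac{227623}{141572} - \frac{34890}{172328}\right) - \left(5856 + 12 \cdot 128^{2} + 1048 \cdot 128\right) = \left(227623 \cdot \frac{1}{141572} - \frac{17445}{86164}\right) - \left(5856 + 12 \cdot 16384 + 134144\right) = \left(\frac{227623}{141572} - \frac{17445}{86164}\right) - \left(5856 + 196608 + 134144\right) = \frac{2142898079}{1524801226} - 336608 = - \frac{513258148183329}{1524801226}$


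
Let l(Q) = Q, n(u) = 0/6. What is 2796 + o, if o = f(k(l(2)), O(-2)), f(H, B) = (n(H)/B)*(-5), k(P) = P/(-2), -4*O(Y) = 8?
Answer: 2796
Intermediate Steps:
O(Y) = -2 (O(Y) = -¼*8 = -2)
n(u) = 0 (n(u) = 0*(⅙) = 0)
k(P) = -P/2 (k(P) = P*(-½) = -P/2)
f(H, B) = 0 (f(H, B) = (0/B)*(-5) = 0*(-5) = 0)
o = 0
2796 + o = 2796 + 0 = 2796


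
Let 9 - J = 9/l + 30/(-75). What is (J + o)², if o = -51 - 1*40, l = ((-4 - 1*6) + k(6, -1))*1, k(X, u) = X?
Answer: 2518569/400 ≈ 6296.4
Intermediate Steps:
l = -4 (l = ((-4 - 1*6) + 6)*1 = ((-4 - 6) + 6)*1 = (-10 + 6)*1 = -4*1 = -4)
o = -91 (o = -51 - 40 = -91)
J = 233/20 (J = 9 - (9/(-4) + 30/(-75)) = 9 - (9*(-¼) + 30*(-1/75)) = 9 - (-9/4 - ⅖) = 9 - 1*(-53/20) = 9 + 53/20 = 233/20 ≈ 11.650)
(J + o)² = (233/20 - 91)² = (-1587/20)² = 2518569/400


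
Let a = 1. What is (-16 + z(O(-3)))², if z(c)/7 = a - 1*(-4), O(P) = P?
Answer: 361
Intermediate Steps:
z(c) = 35 (z(c) = 7*(1 - 1*(-4)) = 7*(1 + 4) = 7*5 = 35)
(-16 + z(O(-3)))² = (-16 + 35)² = 19² = 361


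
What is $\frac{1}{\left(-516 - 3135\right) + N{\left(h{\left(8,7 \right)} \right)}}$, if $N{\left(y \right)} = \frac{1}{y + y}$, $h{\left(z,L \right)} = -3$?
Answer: $- \frac{6}{21907} \approx -0.00027389$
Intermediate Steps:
$N{\left(y \right)} = \frac{1}{2 y}$
$\frac{1}{\left(-516 - 3135\right) + N{\left(h{\left(8,7 \right)} \right)}} = \frac{1}{\left(-516 - 3135\right) + \frac{1}{2 \left(-3\right)}} = \frac{1}{-3651 + \frac{1}{2} \left(- \frac{1}{3}\right)} = \frac{1}{-3651 - \frac{1}{6}} = \frac{1}{- \frac{21907}{6}} = - \frac{6}{21907}$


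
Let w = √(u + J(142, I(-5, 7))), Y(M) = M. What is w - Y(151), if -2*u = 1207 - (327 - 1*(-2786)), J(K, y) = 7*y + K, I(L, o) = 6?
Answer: -151 + √1137 ≈ -117.28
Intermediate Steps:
J(K, y) = K + 7*y
u = 953 (u = -(1207 - (327 - 1*(-2786)))/2 = -(1207 - (327 + 2786))/2 = -(1207 - 1*3113)/2 = -(1207 - 3113)/2 = -½*(-1906) = 953)
w = √1137 (w = √(953 + (142 + 7*6)) = √(953 + (142 + 42)) = √(953 + 184) = √1137 ≈ 33.719)
w - Y(151) = √1137 - 1*151 = √1137 - 151 = -151 + √1137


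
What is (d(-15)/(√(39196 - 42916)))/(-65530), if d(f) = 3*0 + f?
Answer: -I*√930/8125720 ≈ -3.753e-6*I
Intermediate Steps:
d(f) = f (d(f) = 0 + f = f)
(d(-15)/(√(39196 - 42916)))/(-65530) = -15/√(39196 - 42916)/(-65530) = -15*(-I*√930/1860)*(-1/65530) = -(-1)*I*√930/124*(-1/65530) = (I*√930/124)*(-1/65530) = -I*√930/8125720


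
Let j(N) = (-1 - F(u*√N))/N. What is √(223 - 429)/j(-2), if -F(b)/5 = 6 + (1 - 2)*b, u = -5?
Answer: -2*√206/(-29*I + 25*√2) ≈ -0.48536 - 0.39811*I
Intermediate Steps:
F(b) = -30 + 5*b (F(b) = -5*(6 + (1 - 2)*b) = -5*(6 - b) = -30 + 5*b)
j(N) = (29 + 25*√N)/N (j(N) = (-1 - (-30 + 5*(-5*√N)))/N = (-1 - (-30 - 25*√N))/N = (-1 + (30 + 25*√N))/N = (29 + 25*√N)/N)
√(223 - 429)/j(-2) = √(223 - 429)/(((29 + 25*√(-2))/(-2))) = √(-206)/((-(29 + 25*(I*√2))/2)) = (I*√206)/((-(29 + 25*I*√2)/2)) = (I*√206)/(-29/2 - 25*I*√2/2) = I*√206/(-29/2 - 25*I*√2/2)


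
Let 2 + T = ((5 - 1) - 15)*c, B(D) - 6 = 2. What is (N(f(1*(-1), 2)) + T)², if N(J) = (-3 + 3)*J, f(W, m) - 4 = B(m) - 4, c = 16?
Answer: 31684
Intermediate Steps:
B(D) = 8 (B(D) = 6 + 2 = 8)
f(W, m) = 8 (f(W, m) = 4 + (8 - 4) = 4 + 4 = 8)
N(J) = 0 (N(J) = 0*J = 0)
T = -178 (T = -2 + ((5 - 1) - 15)*16 = -2 + (4 - 15)*16 = -2 - 11*16 = -2 - 176 = -178)
(N(f(1*(-1), 2)) + T)² = (0 - 178)² = (-178)² = 31684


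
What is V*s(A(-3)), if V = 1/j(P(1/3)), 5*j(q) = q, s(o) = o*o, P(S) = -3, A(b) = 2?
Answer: -20/3 ≈ -6.6667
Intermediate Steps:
s(o) = o²
j(q) = q/5
V = -5/3 (V = 1/((⅕)*(-3)) = 1/(-⅗) = -5/3 ≈ -1.6667)
V*s(A(-3)) = -5/3*2² = -5/3*4 = -20/3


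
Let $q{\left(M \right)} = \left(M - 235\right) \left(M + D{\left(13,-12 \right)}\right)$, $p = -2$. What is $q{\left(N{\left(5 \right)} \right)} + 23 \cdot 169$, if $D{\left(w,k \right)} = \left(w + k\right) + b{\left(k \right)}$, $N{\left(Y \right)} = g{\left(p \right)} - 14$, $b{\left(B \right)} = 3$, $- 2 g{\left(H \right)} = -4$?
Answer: $5863$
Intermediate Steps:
$g{\left(H \right)} = 2$ ($g{\left(H \right)} = \left(- \frac{1}{2}\right) \left(-4\right) = 2$)
$N{\left(Y \right)} = -12$ ($N{\left(Y \right)} = 2 - 14 = -12$)
$D{\left(w,k \right)} = 3 + k + w$ ($D{\left(w,k \right)} = \left(w + k\right) + 3 = \left(k + w\right) + 3 = 3 + k + w$)
$q{\left(M \right)} = \left(-235 + M\right) \left(4 + M\right)$ ($q{\left(M \right)} = \left(M - 235\right) \left(M + \left(3 - 12 + 13\right)\right) = \left(-235 + M\right) \left(M + 4\right) = \left(-235 + M\right) \left(4 + M\right)$)
$q{\left(N{\left(5 \right)} \right)} + 23 \cdot 169 = \left(-940 + \left(-12\right)^{2} - -2772\right) + 23 \cdot 169 = \left(-940 + 144 + 2772\right) + 3887 = 1976 + 3887 = 5863$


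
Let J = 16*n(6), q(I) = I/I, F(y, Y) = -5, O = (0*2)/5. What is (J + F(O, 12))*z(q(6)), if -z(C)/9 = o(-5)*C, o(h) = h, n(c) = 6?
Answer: 4095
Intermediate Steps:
O = 0 (O = 0*(1/5) = 0)
q(I) = 1
z(C) = 45*C (z(C) = -(-45)*C = 45*C)
J = 96 (J = 16*6 = 96)
(J + F(O, 12))*z(q(6)) = (96 - 5)*(45*1) = 91*45 = 4095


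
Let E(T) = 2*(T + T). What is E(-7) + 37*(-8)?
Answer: -324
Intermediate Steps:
E(T) = 4*T (E(T) = 2*(2*T) = 4*T)
E(-7) + 37*(-8) = 4*(-7) + 37*(-8) = -28 - 296 = -324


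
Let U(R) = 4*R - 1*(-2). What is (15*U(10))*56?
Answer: 35280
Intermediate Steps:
U(R) = 2 + 4*R (U(R) = 4*R + 2 = 2 + 4*R)
(15*U(10))*56 = (15*(2 + 4*10))*56 = (15*(2 + 40))*56 = (15*42)*56 = 630*56 = 35280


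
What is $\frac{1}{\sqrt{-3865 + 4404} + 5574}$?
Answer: $\frac{5574}{31068937} - \frac{7 \sqrt{11}}{31068937} \approx 0.00017866$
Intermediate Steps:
$\frac{1}{\sqrt{-3865 + 4404} + 5574} = \frac{1}{\sqrt{539} + 5574} = \frac{1}{7 \sqrt{11} + 5574} = \frac{1}{5574 + 7 \sqrt{11}}$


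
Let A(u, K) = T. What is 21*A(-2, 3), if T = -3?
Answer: -63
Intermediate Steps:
A(u, K) = -3
21*A(-2, 3) = 21*(-3) = -63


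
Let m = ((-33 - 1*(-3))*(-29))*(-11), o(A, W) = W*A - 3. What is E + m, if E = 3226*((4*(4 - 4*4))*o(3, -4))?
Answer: 2313150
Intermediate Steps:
o(A, W) = -3 + A*W (o(A, W) = A*W - 3 = -3 + A*W)
E = 2322720 (E = 3226*((4*(4 - 4*4))*(-3 + 3*(-4))) = 3226*((4*(4 - 16))*(-3 - 12)) = 3226*((4*(-12))*(-15)) = 3226*(-48*(-15)) = 3226*720 = 2322720)
m = -9570 (m = ((-33 + 3)*(-29))*(-11) = -30*(-29)*(-11) = 870*(-11) = -9570)
E + m = 2322720 - 9570 = 2313150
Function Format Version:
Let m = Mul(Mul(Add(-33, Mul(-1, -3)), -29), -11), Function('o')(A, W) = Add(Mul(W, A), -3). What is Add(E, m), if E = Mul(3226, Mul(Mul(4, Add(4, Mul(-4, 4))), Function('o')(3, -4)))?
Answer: 2313150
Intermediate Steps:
Function('o')(A, W) = Add(-3, Mul(A, W)) (Function('o')(A, W) = Add(Mul(A, W), -3) = Add(-3, Mul(A, W)))
E = 2322720 (E = Mul(3226, Mul(Mul(4, Add(4, Mul(-4, 4))), Add(-3, Mul(3, -4)))) = Mul(3226, Mul(Mul(4, Add(4, -16)), Add(-3, -12))) = Mul(3226, Mul(Mul(4, -12), -15)) = Mul(3226, Mul(-48, -15)) = Mul(3226, 720) = 2322720)
m = -9570 (m = Mul(Mul(Add(-33, 3), -29), -11) = Mul(Mul(-30, -29), -11) = Mul(870, -11) = -9570)
Add(E, m) = Add(2322720, -9570) = 2313150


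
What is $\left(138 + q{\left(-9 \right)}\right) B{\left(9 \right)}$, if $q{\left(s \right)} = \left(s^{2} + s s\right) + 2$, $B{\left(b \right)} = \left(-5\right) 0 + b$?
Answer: $2718$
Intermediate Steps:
$B{\left(b \right)} = b$ ($B{\left(b \right)} = 0 + b = b$)
$q{\left(s \right)} = 2 + 2 s^{2}$ ($q{\left(s \right)} = \left(s^{2} + s^{2}\right) + 2 = 2 s^{2} + 2 = 2 + 2 s^{2}$)
$\left(138 + q{\left(-9 \right)}\right) B{\left(9 \right)} = \left(138 + \left(2 + 2 \left(-9\right)^{2}\right)\right) 9 = \left(138 + \left(2 + 2 \cdot 81\right)\right) 9 = \left(138 + \left(2 + 162\right)\right) 9 = \left(138 + 164\right) 9 = 302 \cdot 9 = 2718$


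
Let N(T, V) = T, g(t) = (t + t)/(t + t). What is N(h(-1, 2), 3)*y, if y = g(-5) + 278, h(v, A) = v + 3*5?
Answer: 3906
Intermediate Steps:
h(v, A) = 15 + v (h(v, A) = v + 15 = 15 + v)
g(t) = 1 (g(t) = (2*t)/((2*t)) = (2*t)*(1/(2*t)) = 1)
y = 279 (y = 1 + 278 = 279)
N(h(-1, 2), 3)*y = (15 - 1)*279 = 14*279 = 3906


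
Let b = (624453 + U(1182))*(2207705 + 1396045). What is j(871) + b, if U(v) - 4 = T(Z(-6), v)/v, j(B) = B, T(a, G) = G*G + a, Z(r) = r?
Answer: 444165366179087/197 ≈ 2.2546e+12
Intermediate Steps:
T(a, G) = a + G² (T(a, G) = G² + a = a + G²)
U(v) = 4 + (-6 + v²)/v
b = 444165366007500/197 (b = (624453 + (4 + 1182 - 6/1182))*(2207705 + 1396045) = (624453 + (4 + 1182 - 6*1/1182))*3603750 = (624453 + (4 + 1182 - 1/197))*3603750 = (624453 + 233641/197)*3603750 = (123250882/197)*3603750 = 444165366007500/197 ≈ 2.2546e+12)
j(871) + b = 871 + 444165366007500/197 = 444165366179087/197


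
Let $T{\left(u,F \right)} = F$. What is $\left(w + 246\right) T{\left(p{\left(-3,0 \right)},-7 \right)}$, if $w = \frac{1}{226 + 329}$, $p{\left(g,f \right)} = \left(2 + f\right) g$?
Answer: $- \frac{955717}{555} \approx -1722.0$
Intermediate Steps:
$p{\left(g,f \right)} = g \left(2 + f\right)$
$w = \frac{1}{555} \approx 0.0018018$
$\left(w + 246\right) T{\left(p{\left(-3,0 \right)},-7 \right)} = \left(\frac{1}{555} + 246\right) \left(-7\right) = \frac{136531}{555} \left(-7\right) = - \frac{955717}{555}$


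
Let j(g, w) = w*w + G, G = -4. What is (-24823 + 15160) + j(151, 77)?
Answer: -3738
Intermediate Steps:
j(g, w) = -4 + w**2 (j(g, w) = w*w - 4 = w**2 - 4 = -4 + w**2)
(-24823 + 15160) + j(151, 77) = (-24823 + 15160) + (-4 + 77**2) = -9663 + (-4 + 5929) = -9663 + 5925 = -3738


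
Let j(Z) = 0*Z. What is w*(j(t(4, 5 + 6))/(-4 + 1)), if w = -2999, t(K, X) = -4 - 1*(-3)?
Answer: 0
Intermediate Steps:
t(K, X) = -1 (t(K, X) = -4 + 3 = -1)
j(Z) = 0
w*(j(t(4, 5 + 6))/(-4 + 1)) = -2999*0/(-4 + 1) = -2999*0/(-3) = -(-2999)*0/3 = -2999*0 = 0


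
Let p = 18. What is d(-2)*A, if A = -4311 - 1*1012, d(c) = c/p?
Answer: 5323/9 ≈ 591.44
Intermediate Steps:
d(c) = c/18
A = -5323 (A = -4311 - 1012 = -5323)
d(-2)*A = ((1/18)*(-2))*(-5323) = -⅑*(-5323) = 5323/9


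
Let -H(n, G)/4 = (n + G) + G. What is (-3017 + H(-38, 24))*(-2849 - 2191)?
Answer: 15407280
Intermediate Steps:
H(n, G) = -8*G - 4*n (H(n, G) = -4*((n + G) + G) = -4*((G + n) + G) = -4*(n + 2*G) = -8*G - 4*n)
(-3017 + H(-38, 24))*(-2849 - 2191) = (-3017 + (-8*24 - 4*(-38)))*(-2849 - 2191) = (-3017 + (-192 + 152))*(-5040) = (-3017 - 40)*(-5040) = -3057*(-5040) = 15407280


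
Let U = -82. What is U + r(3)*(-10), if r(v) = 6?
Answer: -142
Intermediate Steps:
U + r(3)*(-10) = -82 + 6*(-10) = -82 - 60 = -142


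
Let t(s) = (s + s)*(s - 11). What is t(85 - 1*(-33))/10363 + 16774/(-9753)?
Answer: 72453794/101070339 ≈ 0.71686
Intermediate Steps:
t(s) = 2*s*(-11 + s) (t(s) = (2*s)*(-11 + s) = 2*s*(-11 + s))
t(85 - 1*(-33))/10363 + 16774/(-9753) = (2*(85 - 1*(-33))*(-11 + (85 - 1*(-33))))/10363 + 16774/(-9753) = (2*(85 + 33)*(-11 + (85 + 33)))*(1/10363) + 16774*(-1/9753) = (2*118*(-11 + 118))*(1/10363) - 16774/9753 = (2*118*107)*(1/10363) - 16774/9753 = 25252*(1/10363) - 16774/9753 = 25252/10363 - 16774/9753 = 72453794/101070339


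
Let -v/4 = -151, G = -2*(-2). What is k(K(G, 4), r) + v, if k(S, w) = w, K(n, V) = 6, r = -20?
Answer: 584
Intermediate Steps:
G = 4
v = 604 (v = -4*(-151) = 604)
k(K(G, 4), r) + v = -20 + 604 = 584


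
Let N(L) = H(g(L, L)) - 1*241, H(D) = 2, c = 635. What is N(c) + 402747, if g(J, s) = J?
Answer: 402508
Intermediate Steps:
N(L) = -239 (N(L) = 2 - 1*241 = 2 - 241 = -239)
N(c) + 402747 = -239 + 402747 = 402508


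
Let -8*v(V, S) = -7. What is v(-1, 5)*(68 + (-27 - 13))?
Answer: 49/2 ≈ 24.500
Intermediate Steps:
v(V, S) = 7/8 (v(V, S) = -1/8*(-7) = 7/8)
v(-1, 5)*(68 + (-27 - 13)) = 7*(68 + (-27 - 13))/8 = 7*(68 - 40)/8 = (7/8)*28 = 49/2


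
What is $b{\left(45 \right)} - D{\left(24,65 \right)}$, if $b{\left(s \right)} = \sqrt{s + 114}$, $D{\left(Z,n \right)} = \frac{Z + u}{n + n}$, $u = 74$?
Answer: $- \frac{49}{65} + \sqrt{159} \approx 11.856$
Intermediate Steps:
$D{\left(Z,n \right)} = \frac{74 + Z}{2 n}$ ($D{\left(Z,n \right)} = \frac{Z + 74}{n + n} = \frac{74 + Z}{2 n}$)
$b{\left(s \right)} = \sqrt{114 + s}$
$b{\left(45 \right)} - D{\left(24,65 \right)} = \sqrt{114 + 45} - \frac{74 + 24}{2 \cdot 65} = \sqrt{159} - \frac{1}{2} \cdot \frac{1}{65} \cdot 98 = \sqrt{159} - \frac{49}{65} = - \frac{49}{65} + \sqrt{159}$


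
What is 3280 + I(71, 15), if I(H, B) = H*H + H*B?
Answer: 9386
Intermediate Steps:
I(H, B) = H² + B*H
3280 + I(71, 15) = 3280 + 71*(15 + 71) = 3280 + 71*86 = 3280 + 6106 = 9386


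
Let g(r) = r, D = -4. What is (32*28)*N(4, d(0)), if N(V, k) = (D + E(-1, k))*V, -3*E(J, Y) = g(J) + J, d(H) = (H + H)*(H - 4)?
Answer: -35840/3 ≈ -11947.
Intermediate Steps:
d(H) = 2*H*(-4 + H) (d(H) = (2*H)*(-4 + H) = 2*H*(-4 + H))
E(J, Y) = -2*J/3 (E(J, Y) = -(J + J)/3 = -2*J/3)
N(V, k) = -10*V/3 (N(V, k) = (-4 - ⅔*(-1))*V = (-4 + ⅔)*V = -10*V/3)
(32*28)*N(4, d(0)) = (32*28)*(-10/3*4) = 896*(-40/3) = -35840/3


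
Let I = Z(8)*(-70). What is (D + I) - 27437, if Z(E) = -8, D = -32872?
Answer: -59749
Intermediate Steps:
I = 560 (I = -8*(-70) = 560)
(D + I) - 27437 = (-32872 + 560) - 27437 = -32312 - 27437 = -59749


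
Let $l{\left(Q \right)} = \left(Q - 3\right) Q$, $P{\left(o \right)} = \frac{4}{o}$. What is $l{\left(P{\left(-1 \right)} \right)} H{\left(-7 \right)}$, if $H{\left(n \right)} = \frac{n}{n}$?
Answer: $28$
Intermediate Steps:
$H{\left(n \right)} = 1$
$l{\left(Q \right)} = Q \left(-3 + Q\right)$ ($l{\left(Q \right)} = \left(-3 + Q\right) Q = Q \left(-3 + Q\right)$)
$l{\left(P{\left(-1 \right)} \right)} H{\left(-7 \right)} = \frac{4}{-1} \left(-3 + \frac{4}{-1}\right) 1 = 4 \left(-1\right) \left(-3 + 4 \left(-1\right)\right) 1 = - 4 \left(-3 - 4\right) 1 = \left(-4\right) \left(-7\right) 1 = 28 \cdot 1 = 28$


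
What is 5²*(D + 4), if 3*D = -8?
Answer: 100/3 ≈ 33.333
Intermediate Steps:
D = -8/3 (D = (⅓)*(-8) = -8/3 ≈ -2.6667)
5²*(D + 4) = 5²*(-8/3 + 4) = 25*(4/3) = 100/3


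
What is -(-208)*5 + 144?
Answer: 1184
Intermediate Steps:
-(-208)*5 + 144 = -104*(-10) + 144 = 1040 + 144 = 1184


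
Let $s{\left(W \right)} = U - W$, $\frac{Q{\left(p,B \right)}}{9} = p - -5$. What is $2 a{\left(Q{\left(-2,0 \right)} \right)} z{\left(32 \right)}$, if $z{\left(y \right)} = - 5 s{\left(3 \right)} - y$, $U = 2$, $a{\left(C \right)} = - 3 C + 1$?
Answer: $4320$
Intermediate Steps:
$Q{\left(p,B \right)} = 45 + 9 p$ ($Q{\left(p,B \right)} = 9 \left(p - -5\right) = 9 \left(p + 5\right) = 9 \left(5 + p\right) = 45 + 9 p$)
$a{\left(C \right)} = 1 - 3 C$
$s{\left(W \right)} = 2 - W$
$z{\left(y \right)} = 5 - y$ ($z{\left(y \right)} = - 5 \left(2 - 3\right) - y = \left(-5\right) \left(-1\right) - y = 5 - y$)
$2 a{\left(Q{\left(-2,0 \right)} \right)} z{\left(32 \right)} = 2 \left(1 - 3 \left(45 + 9 \left(-2\right)\right)\right) \left(5 - 32\right) = 2 \left(1 - 3 \left(45 - 18\right)\right) \left(5 - 32\right) = 2 \left(1 - 81\right) \left(-27\right) = 2 \left(-80\right) \left(-27\right) = \left(-160\right) \left(-27\right) = 4320$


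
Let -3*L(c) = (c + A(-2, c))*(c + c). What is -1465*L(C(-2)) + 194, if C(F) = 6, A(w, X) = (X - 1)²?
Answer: 181854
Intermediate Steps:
A(w, X) = (-1 + X)²
L(c) = -2*c*(c + (-1 + c)²)/3 (L(c) = -(c + (-1 + c)²)*(c + c)/3 = -(c + (-1 + c)²)*2*c/3 = -2*c*(c + (-1 + c)²)/3)
-1465*L(C(-2)) + 194 = -2930*6*(-1 + 6 - 1*6²)/3 + 194 = -2930*6*(-1 + 6 - 1*36)/3 + 194 = -2930*6*(-1 + 6 - 36)/3 + 194 = -2930*6*(-31)/3 + 194 = -1465*(-124) + 194 = 181660 + 194 = 181854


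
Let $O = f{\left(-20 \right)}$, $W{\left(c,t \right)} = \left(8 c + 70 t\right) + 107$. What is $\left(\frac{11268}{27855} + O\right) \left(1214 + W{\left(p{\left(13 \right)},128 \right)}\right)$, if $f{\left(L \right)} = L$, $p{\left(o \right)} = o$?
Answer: $- \frac{125965896}{619} \approx -2.035 \cdot 10^{5}$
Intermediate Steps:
$W{\left(c,t \right)} = 107 + 8 c + 70 t$
$O = -20$
$\left(\frac{11268}{27855} + O\right) \left(1214 + W{\left(p{\left(13 \right)},128 \right)}\right) = \left(\frac{11268}{27855} - 20\right) \left(1214 + \left(107 + 8 \cdot 13 + 70 \cdot 128\right)\right) = \left(11268 \cdot \frac{1}{27855} - 20\right) \left(1214 + \left(107 + 104 + 8960\right)\right) = \left(\frac{1252}{3095} - 20\right) \left(1214 + 9171\right) = \left(- \frac{60648}{3095}\right) 10385 = - \frac{125965896}{619}$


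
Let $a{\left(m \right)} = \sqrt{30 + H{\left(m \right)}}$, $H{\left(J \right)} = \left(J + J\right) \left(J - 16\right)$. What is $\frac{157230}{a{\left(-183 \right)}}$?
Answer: $\frac{26205 \sqrt{506}}{1012} \approx 582.48$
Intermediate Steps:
$H{\left(J \right)} = 2 J \left(-16 + J\right)$
$a{\left(m \right)} = \sqrt{30 + 2 m \left(-16 + m\right)}$
$\frac{157230}{a{\left(-183 \right)}} = \frac{157230}{\sqrt{2} \sqrt{15 - 183 \left(-16 - 183\right)}} = \frac{157230}{\sqrt{2} \sqrt{15 - -36417}} = \frac{157230}{\sqrt{2} \sqrt{15 + 36417}} = \frac{157230}{\sqrt{2} \sqrt{36432}} = \frac{157230}{\sqrt{2} \cdot 12 \sqrt{253}} = \frac{157230}{12 \sqrt{506}} = 157230 \frac{\sqrt{506}}{6072} = \frac{26205 \sqrt{506}}{1012}$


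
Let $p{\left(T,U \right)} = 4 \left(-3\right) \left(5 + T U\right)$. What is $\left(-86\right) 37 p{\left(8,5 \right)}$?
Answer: $1718280$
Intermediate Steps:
$p{\left(T,U \right)} = -60 - 12 T U$ ($p{\left(T,U \right)} = - 12 \left(5 + T U\right) = -60 - 12 T U$)
$\left(-86\right) 37 p{\left(8,5 \right)} = \left(-86\right) 37 \left(-60 - 96 \cdot 5\right) = - 3182 \left(-60 - 480\right) = \left(-3182\right) \left(-540\right) = 1718280$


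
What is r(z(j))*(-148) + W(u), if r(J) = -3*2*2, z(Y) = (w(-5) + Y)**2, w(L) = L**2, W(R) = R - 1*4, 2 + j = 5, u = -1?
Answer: 1771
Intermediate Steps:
j = 3 (j = -2 + 5 = 3)
W(R) = -4 + R (W(R) = R - 4 = -4 + R)
z(Y) = (25 + Y)**2 (z(Y) = ((-5)**2 + Y)**2 = (25 + Y)**2)
r(J) = -12 (r(J) = -6*2 = -12)
r(z(j))*(-148) + W(u) = -12*(-148) + (-4 - 1) = 1776 - 5 = 1771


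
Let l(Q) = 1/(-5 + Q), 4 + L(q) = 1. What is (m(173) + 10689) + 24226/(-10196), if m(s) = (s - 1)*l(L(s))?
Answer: 27185401/2549 ≈ 10665.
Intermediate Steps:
L(q) = -3 (L(q) = -4 + 1 = -3)
m(s) = 1/8 - s/8 (m(s) = (s - 1)/(-5 - 3) = (-1 + s)/(-8) = (-1 + s)*(-1/8) = 1/8 - s/8)
(m(173) + 10689) + 24226/(-10196) = ((1/8 - 1/8*173) + 10689) + 24226/(-10196) = ((1/8 - 173/8) + 10689) + 24226*(-1/10196) = (-43/2 + 10689) - 12113/5098 = 21335/2 - 12113/5098 = 27185401/2549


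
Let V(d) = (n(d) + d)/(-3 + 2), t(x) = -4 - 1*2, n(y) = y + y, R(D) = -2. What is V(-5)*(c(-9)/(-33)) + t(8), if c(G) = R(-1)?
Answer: -56/11 ≈ -5.0909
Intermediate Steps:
c(G) = -2
n(y) = 2*y
t(x) = -6 (t(x) = -4 - 2 = -6)
V(d) = -3*d (V(d) = (2*d + d)/(-3 + 2) = (3*d)/(-1) = (3*d)*(-1) = -3*d)
V(-5)*(c(-9)/(-33)) + t(8) = (-3*(-5))*(-2/(-33)) - 6 = 15*(-2*(-1/33)) - 6 = 15*(2/33) - 6 = 10/11 - 6 = -56/11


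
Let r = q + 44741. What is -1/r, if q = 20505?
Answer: -1/65246 ≈ -1.5327e-5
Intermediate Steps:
r = 65246 (r = 20505 + 44741 = 65246)
-1/r = -1/65246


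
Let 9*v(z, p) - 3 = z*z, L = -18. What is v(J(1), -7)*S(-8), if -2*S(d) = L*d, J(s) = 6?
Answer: -312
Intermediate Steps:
v(z, p) = ⅓ + z²/9 (v(z, p) = ⅓ + (z*z)/9 = ⅓ + z²/9)
S(d) = 9*d (S(d) = -(-9)*d = 9*d)
v(J(1), -7)*S(-8) = (⅓ + (⅑)*6²)*(9*(-8)) = (⅓ + (⅑)*36)*(-72) = (⅓ + 4)*(-72) = (13/3)*(-72) = -312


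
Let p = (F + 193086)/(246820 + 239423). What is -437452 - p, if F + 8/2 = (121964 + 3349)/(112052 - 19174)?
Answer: -19755909034257317/45161277354 ≈ -4.3745e+5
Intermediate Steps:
F = -246199/92878 (F = -4 + (121964 + 3349)/(112052 - 19174) = -4 + 125313/92878 = -246199/92878 ≈ -2.6508)
p = 17933195309/45161277354 (p = (-246199/92878 + 193086)/(246820 + 239423) = (17933195309/92878)/486243 = (17933195309/92878)*(1/486243) = 17933195309/45161277354 ≈ 0.39709)
-437452 - p = -437452 - 1*17933195309/45161277354 = -437452 - 17933195309/45161277354 = -19755909034257317/45161277354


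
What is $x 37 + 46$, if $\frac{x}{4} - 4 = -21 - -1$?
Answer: $-2322$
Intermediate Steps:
$x = -64$ ($x = 16 + 4 \left(-21 - -1\right) = 16 + 4 \left(-21 + 1\right) = 16 + 4 \left(-20\right) = 16 - 80 = -64$)
$x 37 + 46 = \left(-64\right) 37 + 46 = -2368 + 46 = -2322$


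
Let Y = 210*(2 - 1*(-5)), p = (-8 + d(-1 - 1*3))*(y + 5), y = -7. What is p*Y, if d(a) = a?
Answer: 35280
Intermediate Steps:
p = 24 (p = (-8 + (-1 - 1*3))*(-7 + 5) = (-8 + (-1 - 3))*(-2) = (-8 - 4)*(-2) = -12*(-2) = 24)
Y = 1470 (Y = 210*(2 + 5) = 210*7 = 1470)
p*Y = 24*1470 = 35280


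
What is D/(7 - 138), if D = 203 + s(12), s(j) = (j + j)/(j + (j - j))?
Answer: -205/131 ≈ -1.5649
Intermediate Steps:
s(j) = 2 (s(j) = (2*j)/(j + 0) = (2*j)/j = 2)
D = 205 (D = 203 + 2 = 205)
D/(7 - 138) = 205/(7 - 138) = 205/(-131) = 205*(-1/131) = -205/131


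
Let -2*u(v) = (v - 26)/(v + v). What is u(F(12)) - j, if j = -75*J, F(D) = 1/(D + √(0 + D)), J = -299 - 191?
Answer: -146689/4 + 13*√3 ≈ -36650.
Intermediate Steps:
J = -490
F(D) = 1/(D + √D)
u(v) = -(-26 + v)/(4*v) (u(v) = -(v - 26)/(2*(v + v)) = -(-26 + v)/(2*(2*v)) = -(-26 + v)*1/(2*v)/2 = -(-26 + v)/(4*v))
j = 36750 (j = -75*(-490) = 36750)
u(F(12)) - j = (26 - 1/(12 + √12))/(4*(1/(12 + √12))) - 1*36750 = (26 - 1/(12 + 2*√3))/(4*(1/(12 + 2*√3))) - 36750 = (12 + 2*√3)*(26 - 1/(12 + 2*√3))/4 - 36750 = -36750 + (12 + 2*√3)*(26 - 1/(12 + 2*√3))/4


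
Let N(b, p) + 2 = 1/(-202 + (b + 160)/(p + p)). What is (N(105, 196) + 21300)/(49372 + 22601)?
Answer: 1680816470/5680037187 ≈ 0.29592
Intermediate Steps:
N(b, p) = -2 + 1/(-202 + (160 + b)/(2*p)) (N(b, p) = -2 + 1/(-202 + (b + 160)/(p + p)) = -2 + 1/(-202 + (160 + b)/((2*p))) = -2 + 1/(-202 + (160 + b)*(1/(2*p))) = -2 + 1/(-202 + (160 + b)/(2*p)))
(N(105, 196) + 21300)/(49372 + 22601) = (2*(-160 - 1*105 + 405*196)/(160 + 105 - 404*196) + 21300)/(49372 + 22601) = (2*(-160 - 105 + 79380)/(160 + 105 - 79184) + 21300)/71973 = (2*79115/(-78919) + 21300)*(1/71973) = (2*(-1/78919)*79115 + 21300)*(1/71973) = (-158230/78919 + 21300)*(1/71973) = (1680816470/78919)*(1/71973) = 1680816470/5680037187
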